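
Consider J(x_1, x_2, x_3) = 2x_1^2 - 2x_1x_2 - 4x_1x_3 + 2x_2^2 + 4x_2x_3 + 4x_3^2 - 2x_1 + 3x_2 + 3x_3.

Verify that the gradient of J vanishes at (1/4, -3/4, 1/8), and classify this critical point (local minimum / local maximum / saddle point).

local minimum

∇J = (4x_1 - 2x_2 - 4x_3 - 2, -2x_1 + 4x_2 + 4x_3 + 3, -4x_1 + 4x_2 + 8x_3 + 3); substituting (1/4, -3/4, 1/8) gives ∇J = (0, 0, 0), so (1/4, -3/4, 1/8) is indeed a critical point.
The Hessian is constant: H = [[4, -2, -4], [-2, 4, 4], [-4, 4, 8]].
Leading principal minors: Δ₁ = 4, Δ₂ = 12, Δ₃ = 32.
All leading minors are positive, so H is positive definite: a local minimum.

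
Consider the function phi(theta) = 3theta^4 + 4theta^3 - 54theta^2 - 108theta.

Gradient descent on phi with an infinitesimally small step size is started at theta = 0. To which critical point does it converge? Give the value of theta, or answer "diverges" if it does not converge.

3

phi'(theta) = 12(theta - 3)(theta + 1)(theta + 3), so phi'(0) = -108.
Gradient descent moves in the -phi' direction, i.e. theta is increasing.
The nearest critical point in that direction is theta = 3, where phi'' = 288 > 0 (a local minimum). The iterate converges there.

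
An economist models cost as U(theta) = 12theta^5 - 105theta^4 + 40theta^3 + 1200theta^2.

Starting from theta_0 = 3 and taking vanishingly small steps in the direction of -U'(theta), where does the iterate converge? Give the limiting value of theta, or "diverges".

0

U'(theta) = 60theta(theta - 5)(theta - 4)(theta + 2), so U'(3) = 1800.
Gradient descent moves in the -U' direction, i.e. theta is decreasing.
The nearest critical point in that direction is theta = 0, where U'' = 2400 > 0 (a local minimum). The iterate converges there.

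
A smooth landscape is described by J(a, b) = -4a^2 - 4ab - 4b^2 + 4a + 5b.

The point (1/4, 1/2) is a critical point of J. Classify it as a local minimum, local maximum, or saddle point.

local maximum

The Hessian of J is constant: H = [[-8, -4], [-4, -8]].
det(H) = (-8)·(-8) − (-4)² = 48.
det(H) > 0 and tr(H) = -16 < 0, so H is negative definite and the point is a local maximum.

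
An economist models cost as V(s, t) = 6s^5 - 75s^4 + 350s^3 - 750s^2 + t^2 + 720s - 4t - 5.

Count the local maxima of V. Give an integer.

V separates as a function of s plus a function of t, so ∇V=0 decouples.
∂V/∂s = 30(s - 4)(s - 3)(s - 2)(s - 1) = 0 at s ∈ {1, 2, 3, 4}; ∂V/∂t = 2(t - 2) = 0 at t ∈ {2}.
The Hessian is diagonal: diag(V_ss, V_tt). Second derivatives: V_ss(1)=-180, V_ss(2)=60, V_ss(3)=-60, V_ss(4)=180; V_tt(2)=2.
Local maxima occur where both diagonal entries negative: none. Count: 0.

0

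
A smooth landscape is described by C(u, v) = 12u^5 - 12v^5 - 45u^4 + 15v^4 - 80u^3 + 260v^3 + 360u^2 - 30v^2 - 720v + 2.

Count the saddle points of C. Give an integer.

8

C separates as a function of u plus a function of v, so ∇C=0 decouples.
∂C/∂u = 60u(u - 3)(u - 2)(u + 2) = 0 at u ∈ {-2, 0, 2, 3}; ∂C/∂v = -60(v - 4)(v - 1)(v + 1)(v + 3) = 0 at v ∈ {-3, -1, 1, 4}.
The Hessian is diagonal: diag(C_uu, C_vv). Second derivatives: C_uu(-2)=-2400, C_uu(0)=720, C_uu(2)=-480, C_uu(3)=900; C_vv(-3)=3360, C_vv(-1)=-1200, C_vv(1)=1440, C_vv(4)=-6300.
Saddle points occur where the two diagonal entries have opposite signs: (-2, -3), (-2, 1), (0, -1), (0, 4), (2, -3), (2, 1), (3, -1), (3, 4). Count: 8.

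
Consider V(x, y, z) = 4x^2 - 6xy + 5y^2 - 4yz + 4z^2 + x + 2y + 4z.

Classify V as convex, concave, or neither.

convex

V is quadratic, so its Hessian is the constant matrix H = [[8, -6, 0], [-6, 10, -4], [0, -4, 8]].
Leading principal minors: 8, 44, 224.
All positive ⇒ H ≻ 0 ⇒ convex.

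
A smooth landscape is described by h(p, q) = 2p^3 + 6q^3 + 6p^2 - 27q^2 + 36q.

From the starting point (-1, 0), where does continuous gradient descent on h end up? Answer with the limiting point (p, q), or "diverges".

diverges

h is separable, so gradient descent decouples: p follows -∂h/∂p, q follows -∂h/∂q.
∂h/∂p = 6p(p + 2); at p=-1 this is -6, so p increases.
∂h/∂q = 18(q - 2)(q - 1); at q=0 this is 36, so q decreases.
The q-coordinate has no critical point in that direction and runs off to infinity.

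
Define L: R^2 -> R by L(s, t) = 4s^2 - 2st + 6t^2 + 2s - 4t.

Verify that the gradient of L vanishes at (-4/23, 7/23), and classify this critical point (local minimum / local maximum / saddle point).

local minimum

∇L = (8s - 2t + 2, -2s + 12t - 4); substituting (-4/23, 7/23) gives ∇L = (0, 0), so (-4/23, 7/23) is indeed a critical point.
The Hessian of L is constant: H = [[8, -2], [-2, 12]].
det(H) = 8·12 − (-2)² = 92.
det(H) > 0 and tr(H) = 20 > 0, so H is positive definite and the point is a local minimum.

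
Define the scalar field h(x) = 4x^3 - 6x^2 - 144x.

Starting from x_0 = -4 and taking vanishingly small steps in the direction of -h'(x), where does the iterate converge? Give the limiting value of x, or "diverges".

h'(x) = 12(x - 4)(x + 3), so h'(-4) = 96.
Gradient descent moves in the -h' direction, i.e. x is decreasing.
There is no critical point below x=-4, and h' keeps the same sign, so the iterate runs off to −∞.

diverges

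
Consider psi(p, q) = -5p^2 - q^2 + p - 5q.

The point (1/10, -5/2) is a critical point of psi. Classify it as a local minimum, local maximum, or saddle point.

local maximum

The Hessian of psi is constant: H = [[-10, 0], [0, -2]].
det(H) = (-10)·(-2) − 0² = 20.
det(H) > 0 and tr(H) = -12 < 0, so H is negative definite and the point is a local maximum.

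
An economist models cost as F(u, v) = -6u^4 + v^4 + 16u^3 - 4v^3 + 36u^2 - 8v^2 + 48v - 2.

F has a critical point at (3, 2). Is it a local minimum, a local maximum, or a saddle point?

The mixed partial ∂²F/∂u∂v is 0, so the Hessian at any point is diag(F_uu, F_vv) = diag(24(-3u^2 + 4u + 3), 4(3v^2 - 6v - 4)).
At (3, 2): H = diag(-288, -16).
Both eigenvalues are negative, so H is negative definite: a local maximum.

local maximum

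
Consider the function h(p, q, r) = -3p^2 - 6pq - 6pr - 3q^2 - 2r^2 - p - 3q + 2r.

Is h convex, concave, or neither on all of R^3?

neither

h is quadratic, so its Hessian is the constant matrix H = [[-6, -6, -6], [-6, -6, 0], [-6, 0, -4]].
Leading principal minors: -6, 0, 216.
Neither pattern holds ⇒ H is indefinite ⇒ neither convex nor concave.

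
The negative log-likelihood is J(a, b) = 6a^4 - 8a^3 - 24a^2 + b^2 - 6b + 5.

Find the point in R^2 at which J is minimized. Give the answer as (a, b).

J(a,b) separates as P(a) + Q(b) + 5, so its minimum is min P + min Q + 5.
P'(a) = 24a(a - 2)(a + 1) vanishes at a ∈ {-1, 0, 2}; Q'(b) = 2b - 6 vanishes at b ∈ {3}.
Local minima of P (where P''>0): P(-1)=-10, P(2)=-64. Local minima of Q: Q(3)=-9.
So the global minimum of J is P(2) + Q(3) + 5 = -64 − 9 + 5 = -68, attained at (2, 3).

(2, 3)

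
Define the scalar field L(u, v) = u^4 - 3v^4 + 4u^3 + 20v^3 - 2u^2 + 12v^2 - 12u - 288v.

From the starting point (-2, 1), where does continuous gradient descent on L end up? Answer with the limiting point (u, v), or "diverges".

(-3, 3)

L is separable, so gradient descent decouples: u follows -∂L/∂u, v follows -∂L/∂v.
∂L/∂u = 4(u - 1)(u + 1)(u + 3); at u=-2 this is 12, so u decreases.
∂L/∂v = -12(v - 4)(v - 3)(v + 2); at v=1 this is -216, so v increases.
u converges to its nearest critical value -3 (a local min of the u-part); v converges to 3. The iterate converges to (-3, 3).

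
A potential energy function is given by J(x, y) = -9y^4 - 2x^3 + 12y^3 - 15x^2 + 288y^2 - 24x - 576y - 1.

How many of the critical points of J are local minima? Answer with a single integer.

J separates as a function of x plus a function of y, so ∇J=0 decouples.
∂J/∂x = -6(x + 1)(x + 4) = 0 at x ∈ {-4, -1}; ∂J/∂y = -36(y - 4)(y - 1)(y + 4) = 0 at y ∈ {-4, 1, 4}.
The Hessian is diagonal: diag(J_xx, J_yy). Second derivatives: J_xx(-4)=18, J_xx(-1)=-18; J_yy(-4)=-1440, J_yy(1)=540, J_yy(4)=-864.
Local minima occur where both diagonal entries positive: (-4, 1). Count: 1.

1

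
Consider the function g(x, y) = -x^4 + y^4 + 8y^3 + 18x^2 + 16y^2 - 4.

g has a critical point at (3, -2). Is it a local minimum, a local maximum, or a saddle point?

The mixed partial ∂²g/∂x∂y is 0, so the Hessian at any point is diag(g_xx, g_yy) = diag(12(-x^2 + 3), 4(3y^2 + 12y + 8)).
At (3, -2): H = diag(-72, -16).
Both eigenvalues are negative, so H is negative definite: a local maximum.

local maximum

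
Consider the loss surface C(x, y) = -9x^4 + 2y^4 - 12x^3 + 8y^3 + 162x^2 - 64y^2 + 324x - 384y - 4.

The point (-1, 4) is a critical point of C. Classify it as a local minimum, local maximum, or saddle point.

local minimum

The mixed partial ∂²C/∂x∂y is 0, so the Hessian at any point is diag(C_xx, C_yy) = diag(36(-3x^2 - 2x + 9), 8(3y^2 + 6y - 16)).
At (-1, 4): H = diag(288, 448).
Both eigenvalues are positive, so H is positive definite: a local minimum.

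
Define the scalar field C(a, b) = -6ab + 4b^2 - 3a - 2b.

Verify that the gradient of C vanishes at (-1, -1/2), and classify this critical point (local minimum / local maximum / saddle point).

saddle point

∇C = (-6b - 3, -6a + 8b - 2); substituting (-1, -1/2) gives ∇C = (0, 0), so (-1, -1/2) is indeed a critical point.
The Hessian of C is constant: H = [[0, -6], [-6, 8]].
det(H) = 0·8 − (-6)² = -36.
Since det(H) < 0, H is indefinite and the critical point is a saddle point.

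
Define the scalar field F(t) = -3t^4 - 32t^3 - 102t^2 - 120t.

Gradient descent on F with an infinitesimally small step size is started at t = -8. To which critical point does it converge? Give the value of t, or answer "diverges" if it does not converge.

diverges

F'(t) = -12(t + 1)(t + 2)(t + 5), so F'(-8) = 1512.
Gradient descent moves in the -F' direction, i.e. t is decreasing.
There is no critical point below t=-8, and F' keeps the same sign, so the iterate runs off to −∞.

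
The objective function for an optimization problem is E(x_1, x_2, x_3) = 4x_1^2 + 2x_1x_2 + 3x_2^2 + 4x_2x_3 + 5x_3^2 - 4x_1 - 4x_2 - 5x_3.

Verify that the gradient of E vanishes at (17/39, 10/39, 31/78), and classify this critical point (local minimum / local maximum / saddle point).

∇E = (8x_1 + 2x_2 - 4, 2x_1 + 6x_2 + 4x_3 - 4, 4x_2 + 10x_3 - 5); substituting (17/39, 10/39, 31/78) gives ∇E = (0, 0, 0), so (17/39, 10/39, 31/78) is indeed a critical point.
The Hessian is constant: H = [[8, 2, 0], [2, 6, 4], [0, 4, 10]].
Leading principal minors: Δ₁ = 8, Δ₂ = 44, Δ₃ = 312.
All leading minors are positive, so H is positive definite: a local minimum.

local minimum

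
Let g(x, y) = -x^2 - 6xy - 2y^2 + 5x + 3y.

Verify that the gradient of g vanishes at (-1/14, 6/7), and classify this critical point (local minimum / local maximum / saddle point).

saddle point

∇g = (-2x - 6y + 5, -6x - 4y + 3); substituting (-1/14, 6/7) gives ∇g = (0, 0), so (-1/14, 6/7) is indeed a critical point.
The Hessian of g is constant: H = [[-2, -6], [-6, -4]].
det(H) = (-2)·(-4) − (-6)² = -28.
Since det(H) < 0, H is indefinite and the critical point is a saddle point.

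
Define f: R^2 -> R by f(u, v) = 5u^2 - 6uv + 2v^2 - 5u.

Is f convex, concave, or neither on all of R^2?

convex

f is quadratic, so its Hessian is the constant matrix H = [[10, -6], [-6, 4]].
det(H) = 4, tr(H) = 14.
det(H) > 0 and tr(H) > 0, so H is positive definite everywhere: convex.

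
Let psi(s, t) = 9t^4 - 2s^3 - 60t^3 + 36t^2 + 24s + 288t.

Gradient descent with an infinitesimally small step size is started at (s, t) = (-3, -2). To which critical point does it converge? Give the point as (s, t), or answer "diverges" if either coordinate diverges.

psi is separable, so gradient descent decouples: s follows -∂psi/∂s, t follows -∂psi/∂t.
∂psi/∂s = -6(s - 2)(s + 2); at s=-3 this is -30, so s increases.
∂psi/∂t = 36(t - 4)(t - 2)(t + 1); at t=-2 this is -864, so t increases.
s converges to its nearest critical value -2 (a local min of the s-part); t converges to -1. The iterate converges to (-2, -1).

(-2, -1)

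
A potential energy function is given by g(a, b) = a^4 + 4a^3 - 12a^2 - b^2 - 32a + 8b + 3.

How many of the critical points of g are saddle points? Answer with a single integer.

g separates as a function of a plus a function of b, so ∇g=0 decouples.
∂g/∂a = 4(a - 2)(a + 1)(a + 4) = 0 at a ∈ {-4, -1, 2}; ∂g/∂b = -2(b - 4) = 0 at b ∈ {4}.
The Hessian is diagonal: diag(g_aa, g_bb). Second derivatives: g_aa(-4)=72, g_aa(-1)=-36, g_aa(2)=72; g_bb(4)=-2.
Saddle points occur where the two diagonal entries have opposite signs: (-4, 4), (2, 4). Count: 2.

2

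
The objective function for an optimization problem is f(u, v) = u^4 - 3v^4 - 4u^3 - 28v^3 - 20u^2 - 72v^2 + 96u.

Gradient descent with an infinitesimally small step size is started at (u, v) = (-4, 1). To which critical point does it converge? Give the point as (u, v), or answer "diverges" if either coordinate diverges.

f is separable, so gradient descent decouples: u follows -∂f/∂u, v follows -∂f/∂v.
∂f/∂u = 4(u - 4)(u - 2)(u + 3); at u=-4 this is -192, so u increases.
∂f/∂v = -12v(v + 3)(v + 4); at v=1 this is -240, so v increases.
The v-coordinate has no critical point in that direction and runs off to infinity.

diverges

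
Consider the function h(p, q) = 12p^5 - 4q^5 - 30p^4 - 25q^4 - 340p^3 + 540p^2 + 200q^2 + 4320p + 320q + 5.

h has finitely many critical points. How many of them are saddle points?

h separates as a function of p plus a function of q, so ∇h=0 decouples.
∂h/∂p = 60(p - 4)(p - 3)(p + 2)(p + 3) = 0 at p ∈ {-3, -2, 3, 4}; ∂h/∂q = -20(q - 2)(q + 1)(q + 2)(q + 4) = 0 at q ∈ {-4, -2, -1, 2}.
The Hessian is diagonal: diag(h_pp, h_qq). Second derivatives: h_pp(-3)=-2520, h_pp(-2)=1800, h_pp(3)=-1800, h_pp(4)=2520; h_qq(-4)=720, h_qq(-2)=-160, h_qq(-1)=180, h_qq(2)=-1440.
Saddle points occur where the two diagonal entries have opposite signs: (-3, -4), (-3, -1), (-2, -2), (-2, 2), (3, -4), (3, -1), (4, -2), (4, 2). Count: 8.

8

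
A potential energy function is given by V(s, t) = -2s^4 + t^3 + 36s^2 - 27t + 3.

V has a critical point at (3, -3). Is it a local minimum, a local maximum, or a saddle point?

local maximum

The mixed partial ∂²V/∂s∂t is 0, so the Hessian at any point is diag(V_ss, V_tt) = diag(24(-s^2 + 3), 6t).
At (3, -3): H = diag(-144, -18).
Both eigenvalues are negative, so H is negative definite: a local maximum.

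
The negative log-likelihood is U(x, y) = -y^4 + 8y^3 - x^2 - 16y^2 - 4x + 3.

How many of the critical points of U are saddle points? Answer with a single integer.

1

U separates as a function of x plus a function of y, so ∇U=0 decouples.
∂U/∂x = -2(x + 2) = 0 at x ∈ {-2}; ∂U/∂y = -4y(y - 4)(y - 2) = 0 at y ∈ {0, 2, 4}.
The Hessian is diagonal: diag(U_xx, U_yy). Second derivatives: U_xx(-2)=-2; U_yy(0)=-32, U_yy(2)=16, U_yy(4)=-32.
Saddle points occur where the two diagonal entries have opposite signs: (-2, 2). Count: 1.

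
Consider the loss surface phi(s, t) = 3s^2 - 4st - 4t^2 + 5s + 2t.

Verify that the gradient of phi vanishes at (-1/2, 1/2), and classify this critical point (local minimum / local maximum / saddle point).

saddle point

∇phi = (6s - 4t + 5, -4s - 8t + 2); substituting (-1/2, 1/2) gives ∇phi = (0, 0), so (-1/2, 1/2) is indeed a critical point.
The Hessian of phi is constant: H = [[6, -4], [-4, -8]].
det(H) = 6·(-8) − (-4)² = -64.
Since det(H) < 0, H is indefinite and the critical point is a saddle point.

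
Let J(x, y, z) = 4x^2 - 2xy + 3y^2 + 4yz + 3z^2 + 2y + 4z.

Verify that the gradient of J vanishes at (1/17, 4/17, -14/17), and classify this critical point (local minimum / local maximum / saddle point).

∇J = (8x - 2y, -2x + 6y + 4z + 2, 4y + 6z + 4); substituting (1/17, 4/17, -14/17) gives ∇J = (0, 0, 0), so (1/17, 4/17, -14/17) is indeed a critical point.
The Hessian is constant: H = [[8, -2, 0], [-2, 6, 4], [0, 4, 6]].
Leading principal minors: Δ₁ = 8, Δ₂ = 44, Δ₃ = 136.
All leading minors are positive, so H is positive definite: a local minimum.

local minimum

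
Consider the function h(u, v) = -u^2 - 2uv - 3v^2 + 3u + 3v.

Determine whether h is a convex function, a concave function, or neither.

h is quadratic, so its Hessian is the constant matrix H = [[-2, -2], [-2, -6]].
det(H) = 8, tr(H) = -8.
det(H) > 0 and tr(H) < 0, so H is negative definite everywhere: concave.

concave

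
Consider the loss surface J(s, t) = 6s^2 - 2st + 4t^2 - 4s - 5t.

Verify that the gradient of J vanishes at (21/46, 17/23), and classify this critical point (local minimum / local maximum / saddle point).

∇J = (12s - 2t - 4, -2s + 8t - 5); substituting (21/46, 17/23) gives ∇J = (0, 0), so (21/46, 17/23) is indeed a critical point.
The Hessian of J is constant: H = [[12, -2], [-2, 8]].
det(H) = 12·8 − (-2)² = 92.
det(H) > 0 and tr(H) = 20 > 0, so H is positive definite and the point is a local minimum.

local minimum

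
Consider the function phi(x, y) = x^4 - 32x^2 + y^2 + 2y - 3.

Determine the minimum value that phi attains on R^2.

phi(x,y) separates as P(x) + Q(y) − 3, so its minimum is min P + min Q − 3.
P'(x) = 4x(x - 4)(x + 4) vanishes at x ∈ {-4, 0, 4}; Q'(y) = 2y + 2 vanishes at y ∈ {-1}.
Local minima of P (where P''>0): P(-4)=-256, P(4)=-256. Local minima of Q: Q(-1)=-1.
So the global minimum of phi is P(-4) + Q(-1) − 3 = -256 − 1 − 3 = -260, attained at (-4, -1).

-260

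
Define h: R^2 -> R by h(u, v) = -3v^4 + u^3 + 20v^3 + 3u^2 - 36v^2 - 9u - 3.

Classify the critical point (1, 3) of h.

The mixed partial ∂²h/∂u∂v is 0, so the Hessian at any point is diag(h_uu, h_vv) = diag(6(u + 1), 12(-3v^2 + 10v - 6)).
At (1, 3): H = diag(12, -36).
The eigenvalues have opposite signs, so H is indefinite: a saddle point.

saddle point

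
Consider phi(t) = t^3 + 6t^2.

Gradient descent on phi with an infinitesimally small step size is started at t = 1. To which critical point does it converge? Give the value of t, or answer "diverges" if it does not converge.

phi'(t) = 3t(t + 4), so phi'(1) = 15.
Gradient descent moves in the -phi' direction, i.e. t is decreasing.
The nearest critical point in that direction is t = 0, where phi'' = 12 > 0 (a local minimum). The iterate converges there.

0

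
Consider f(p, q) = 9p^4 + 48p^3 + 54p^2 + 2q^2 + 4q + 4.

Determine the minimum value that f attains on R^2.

f(p,q) separates as A(p) + B(q) + 4, so its minimum is min A + min B + 4.
A'(p) = 36p(p + 1)(p + 3) vanishes at p ∈ {-3, -1, 0}; B'(q) = 4q + 4 vanishes at q ∈ {-1}.
Local minima of A (where A''>0): A(-3)=-81, A(0)=0. Local minima of B: B(-1)=-2.
So the global minimum of f is A(-3) + B(-1) + 4 = -81 − 2 + 4 = -79, attained at (-3, -1).

-79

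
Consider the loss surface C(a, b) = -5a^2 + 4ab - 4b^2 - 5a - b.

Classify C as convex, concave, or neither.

concave

C is quadratic, so its Hessian is the constant matrix H = [[-10, 4], [4, -8]].
det(H) = 64, tr(H) = -18.
det(H) > 0 and tr(H) < 0, so H is negative definite everywhere: concave.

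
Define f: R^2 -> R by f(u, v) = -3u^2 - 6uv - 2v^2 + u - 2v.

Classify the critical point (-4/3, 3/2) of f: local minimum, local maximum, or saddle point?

saddle point

The Hessian of f is constant: H = [[-6, -6], [-6, -4]].
det(H) = (-6)·(-4) − (-6)² = -12.
Since det(H) < 0, H is indefinite and the critical point is a saddle point.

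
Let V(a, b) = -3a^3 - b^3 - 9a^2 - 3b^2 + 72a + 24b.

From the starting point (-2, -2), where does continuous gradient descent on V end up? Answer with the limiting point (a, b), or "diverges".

(-4, -4)

V is separable, so gradient descent decouples: a follows -∂V/∂a, b follows -∂V/∂b.
∂V/∂a = -9(a - 2)(a + 4); at a=-2 this is 72, so a decreases.
∂V/∂b = -3(b - 2)(b + 4); at b=-2 this is 24, so b decreases.
a converges to its nearest critical value -4 (a local min of the a-part); b converges to -4. The iterate converges to (-4, -4).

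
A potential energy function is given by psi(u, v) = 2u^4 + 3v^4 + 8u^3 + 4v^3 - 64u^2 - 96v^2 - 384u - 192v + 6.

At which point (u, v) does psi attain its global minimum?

(4, 4)

psi(u,v) separates as P(u) + Q(v) + 6, so its minimum is min P + min Q + 6.
P'(u) = 8(u - 4)(u + 3)(u + 4) vanishes at u ∈ {-4, -3, 4}; Q'(v) = 12(v - 4)(v + 1)(v + 4) vanishes at v ∈ {-4, -1, 4}.
Local minima of P (where P''>0): P(-4)=512, P(4)=-1536. Local minima of Q: Q(-4)=-256, Q(4)=-1280.
So the global minimum of psi is P(4) + Q(4) + 6 = -1536 − 1280 + 6 = -2810, attained at (4, 4).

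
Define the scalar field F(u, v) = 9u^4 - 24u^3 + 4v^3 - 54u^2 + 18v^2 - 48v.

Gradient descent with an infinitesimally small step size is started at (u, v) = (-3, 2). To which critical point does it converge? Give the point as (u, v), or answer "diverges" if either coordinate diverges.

F is separable, so gradient descent decouples: u follows -∂F/∂u, v follows -∂F/∂v.
∂F/∂u = 36u(u - 3)(u + 1); at u=-3 this is -1296, so u increases.
∂F/∂v = 12(v - 1)(v + 4); at v=2 this is 72, so v decreases.
u converges to its nearest critical value -1 (a local min of the u-part); v converges to 1. The iterate converges to (-1, 1).

(-1, 1)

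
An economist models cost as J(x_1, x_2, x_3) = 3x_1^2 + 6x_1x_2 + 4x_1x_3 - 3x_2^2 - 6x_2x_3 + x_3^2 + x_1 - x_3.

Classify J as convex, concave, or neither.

neither

J is quadratic, so its Hessian is the constant matrix H = [[6, 6, 4], [6, -6, -6], [4, -6, 2]].
Leading principal minors: 6, -72, -552.
Neither pattern holds ⇒ H is indefinite ⇒ neither convex nor concave.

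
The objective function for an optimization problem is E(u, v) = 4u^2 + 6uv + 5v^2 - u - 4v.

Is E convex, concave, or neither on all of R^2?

convex

E is quadratic, so its Hessian is the constant matrix H = [[8, 6], [6, 10]].
det(H) = 44, tr(H) = 18.
det(H) > 0 and tr(H) > 0, so H is positive definite everywhere: convex.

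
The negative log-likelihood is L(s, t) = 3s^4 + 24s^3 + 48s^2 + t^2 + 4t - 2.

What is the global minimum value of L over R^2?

L(s,t) separates as P(s) + Q(t) − 2, so its minimum is min P + min Q − 2.
P'(s) = 12s(s + 2)(s + 4) vanishes at s ∈ {-4, -2, 0}; Q'(t) = 2(t + 2) vanishes at t ∈ {-2}.
Local minima of P (where P''>0): P(-4)=0, P(0)=0. Local minima of Q: Q(-2)=-4.
So the global minimum of L is P(-4) + Q(-2) − 2 = 0 − 4 − 2 = -6, attained at (-4, -2).

-6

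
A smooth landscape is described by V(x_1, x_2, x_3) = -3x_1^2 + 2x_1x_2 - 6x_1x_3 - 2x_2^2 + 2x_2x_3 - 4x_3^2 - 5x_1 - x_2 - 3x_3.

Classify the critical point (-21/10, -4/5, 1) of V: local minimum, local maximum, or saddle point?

The Hessian is constant: H = [[-6, 2, -6], [2, -4, 2], [-6, 2, -8]].
Leading principal minors: Δ₁ = -6, Δ₂ = 20, Δ₃ = -40.
The minors alternate sign starting negative (−, +, −), so H is negative definite: a local maximum.

local maximum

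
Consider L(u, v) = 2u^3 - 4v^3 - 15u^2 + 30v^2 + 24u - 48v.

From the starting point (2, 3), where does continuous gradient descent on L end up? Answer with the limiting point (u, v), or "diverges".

(4, 1)

L is separable, so gradient descent decouples: u follows -∂L/∂u, v follows -∂L/∂v.
∂L/∂u = 6(u - 4)(u - 1); at u=2 this is -12, so u increases.
∂L/∂v = -12(v - 4)(v - 1); at v=3 this is 24, so v decreases.
u converges to its nearest critical value 4 (a local min of the u-part); v converges to 1. The iterate converges to (4, 1).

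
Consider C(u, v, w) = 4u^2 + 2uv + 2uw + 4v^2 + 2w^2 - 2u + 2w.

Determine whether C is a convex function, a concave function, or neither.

C is quadratic, so its Hessian is the constant matrix H = [[8, 2, 2], [2, 8, 0], [2, 0, 4]].
Leading principal minors: 8, 60, 208.
All positive ⇒ H ≻ 0 ⇒ convex.

convex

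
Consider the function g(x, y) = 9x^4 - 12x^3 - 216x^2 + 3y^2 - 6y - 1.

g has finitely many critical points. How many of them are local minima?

2

g separates as a function of x plus a function of y, so ∇g=0 decouples.
∂g/∂x = 36x(x - 4)(x + 3) = 0 at x ∈ {-3, 0, 4}; ∂g/∂y = 6(y - 1) = 0 at y ∈ {1}.
The Hessian is diagonal: diag(g_xx, g_yy). Second derivatives: g_xx(-3)=756, g_xx(0)=-432, g_xx(4)=1008; g_yy(1)=6.
Local minima occur where both diagonal entries positive: (-3, 1), (4, 1). Count: 2.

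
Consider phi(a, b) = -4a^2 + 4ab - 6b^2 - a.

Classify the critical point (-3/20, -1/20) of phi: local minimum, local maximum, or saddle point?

local maximum

The Hessian of phi is constant: H = [[-8, 4], [4, -12]].
det(H) = (-8)·(-12) − 4² = 80.
det(H) > 0 and tr(H) = -20 < 0, so H is negative definite and the point is a local maximum.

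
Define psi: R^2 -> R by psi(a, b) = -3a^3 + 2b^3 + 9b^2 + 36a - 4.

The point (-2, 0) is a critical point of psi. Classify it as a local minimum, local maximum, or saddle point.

local minimum

The mixed partial ∂²psi/∂a∂b is 0, so the Hessian at any point is diag(psi_aa, psi_bb) = diag(-18a, 6(2b + 3)).
At (-2, 0): H = diag(36, 18).
Both eigenvalues are positive, so H is positive definite: a local minimum.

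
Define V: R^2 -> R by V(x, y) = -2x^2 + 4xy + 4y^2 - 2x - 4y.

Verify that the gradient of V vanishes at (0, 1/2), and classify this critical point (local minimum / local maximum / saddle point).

∇V = (-4x + 4y - 2, 4x + 8y - 4); substituting (0, 1/2) gives ∇V = (0, 0), so (0, 1/2) is indeed a critical point.
The Hessian of V is constant: H = [[-4, 4], [4, 8]].
det(H) = (-4)·8 − 4² = -48.
Since det(H) < 0, H is indefinite and the critical point is a saddle point.

saddle point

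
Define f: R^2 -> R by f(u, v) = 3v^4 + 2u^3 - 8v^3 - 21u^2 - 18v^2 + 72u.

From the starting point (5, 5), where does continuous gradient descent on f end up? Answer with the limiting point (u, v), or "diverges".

(4, 3)

f is separable, so gradient descent decouples: u follows -∂f/∂u, v follows -∂f/∂v.
∂f/∂u = 6(u - 4)(u - 3); at u=5 this is 12, so u decreases.
∂f/∂v = 12v(v - 3)(v + 1); at v=5 this is 720, so v decreases.
u converges to its nearest critical value 4 (a local min of the u-part); v converges to 3. The iterate converges to (4, 3).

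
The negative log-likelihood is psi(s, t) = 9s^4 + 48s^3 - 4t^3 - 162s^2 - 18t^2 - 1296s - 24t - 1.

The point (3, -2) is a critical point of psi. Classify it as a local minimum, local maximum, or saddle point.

The mixed partial ∂²psi/∂s∂t is 0, so the Hessian at any point is diag(psi_ss, psi_tt) = diag(36(3s^2 + 8s - 9), -12(2t + 3)).
At (3, -2): H = diag(1512, 12).
Both eigenvalues are positive, so H is positive definite: a local minimum.

local minimum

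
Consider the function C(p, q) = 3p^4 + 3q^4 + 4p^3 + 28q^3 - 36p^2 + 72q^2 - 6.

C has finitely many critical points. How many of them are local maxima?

C separates as a function of p plus a function of q, so ∇C=0 decouples.
∂C/∂p = 12p(p - 2)(p + 3) = 0 at p ∈ {-3, 0, 2}; ∂C/∂q = 12q(q + 3)(q + 4) = 0 at q ∈ {-4, -3, 0}.
The Hessian is diagonal: diag(C_pp, C_qq). Second derivatives: C_pp(-3)=180, C_pp(0)=-72, C_pp(2)=120; C_qq(-4)=48, C_qq(-3)=-36, C_qq(0)=144.
Local maxima occur where both diagonal entries negative: (0, -3). Count: 1.

1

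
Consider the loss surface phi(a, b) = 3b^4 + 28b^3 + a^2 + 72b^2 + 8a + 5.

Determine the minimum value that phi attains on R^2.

-11

phi(a,b) separates as P(a) + Q(b) + 5, so its minimum is min P + min Q + 5.
P'(a) = 2a + 8 vanishes at a ∈ {-4}; Q'(b) = 12b(b + 3)(b + 4) vanishes at b ∈ {-4, -3, 0}.
Local minima of P (where P''>0): P(-4)=-16. Local minima of Q: Q(-4)=128, Q(0)=0.
So the global minimum of phi is P(-4) + Q(0) + 5 = -16 + 0 + 5 = -11, attained at (-4, 0).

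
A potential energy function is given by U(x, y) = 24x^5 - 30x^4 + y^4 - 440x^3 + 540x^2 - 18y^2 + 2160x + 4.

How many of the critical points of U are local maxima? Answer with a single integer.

U separates as a function of x plus a function of y, so ∇U=0 decouples.
∂U/∂x = 120(x - 3)(x - 2)(x + 1)(x + 3) = 0 at x ∈ {-3, -1, 2, 3}; ∂U/∂y = 4y(y - 3)(y + 3) = 0 at y ∈ {-3, 0, 3}.
The Hessian is diagonal: diag(U_xx, U_yy). Second derivatives: U_xx(-3)=-7200, U_xx(-1)=2880, U_xx(2)=-1800, U_xx(3)=2880; U_yy(-3)=72, U_yy(0)=-36, U_yy(3)=72.
Local maxima occur where both diagonal entries negative: (-3, 0), (2, 0). Count: 2.

2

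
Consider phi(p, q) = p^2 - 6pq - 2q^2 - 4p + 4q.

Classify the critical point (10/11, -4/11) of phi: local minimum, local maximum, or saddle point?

The Hessian of phi is constant: H = [[2, -6], [-6, -4]].
det(H) = 2·(-4) − (-6)² = -44.
Since det(H) < 0, H is indefinite and the critical point is a saddle point.

saddle point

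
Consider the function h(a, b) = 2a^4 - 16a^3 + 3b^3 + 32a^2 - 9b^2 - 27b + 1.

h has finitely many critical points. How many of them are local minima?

h separates as a function of a plus a function of b, so ∇h=0 decouples.
∂h/∂a = 8a(a - 4)(a - 2) = 0 at a ∈ {0, 2, 4}; ∂h/∂b = 9(b - 3)(b + 1) = 0 at b ∈ {-1, 3}.
The Hessian is diagonal: diag(h_aa, h_bb). Second derivatives: h_aa(0)=64, h_aa(2)=-32, h_aa(4)=64; h_bb(-1)=-36, h_bb(3)=36.
Local minima occur where both diagonal entries positive: (0, 3), (4, 3). Count: 2.

2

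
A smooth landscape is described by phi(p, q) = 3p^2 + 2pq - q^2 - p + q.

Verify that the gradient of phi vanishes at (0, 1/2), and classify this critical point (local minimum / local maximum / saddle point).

saddle point

∇phi = (6p + 2q - 1, 2p - 2q + 1); substituting (0, 1/2) gives ∇phi = (0, 0), so (0, 1/2) is indeed a critical point.
The Hessian of phi is constant: H = [[6, 2], [2, -2]].
det(H) = 6·(-2) − 2² = -16.
Since det(H) < 0, H is indefinite and the critical point is a saddle point.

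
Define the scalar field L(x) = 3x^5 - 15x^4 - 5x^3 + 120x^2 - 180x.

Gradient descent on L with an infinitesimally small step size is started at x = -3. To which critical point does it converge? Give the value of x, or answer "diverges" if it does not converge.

diverges

L'(x) = 15(x - 3)(x - 2)(x - 1)(x + 2), so L'(-3) = 1800.
Gradient descent moves in the -L' direction, i.e. x is decreasing.
There is no critical point below x=-3, and L' keeps the same sign, so the iterate runs off to −∞.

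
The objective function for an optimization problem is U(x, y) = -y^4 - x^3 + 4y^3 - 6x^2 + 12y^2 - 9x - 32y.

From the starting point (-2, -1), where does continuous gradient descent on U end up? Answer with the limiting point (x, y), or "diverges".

U is separable, so gradient descent decouples: x follows -∂U/∂x, y follows -∂U/∂y.
∂U/∂x = -3(x + 1)(x + 3); at x=-2 this is 3, so x decreases.
∂U/∂y = -4(y - 4)(y - 1)(y + 2); at y=-1 this is -40, so y increases.
x converges to its nearest critical value -3 (a local min of the x-part); y converges to 1. The iterate converges to (-3, 1).

(-3, 1)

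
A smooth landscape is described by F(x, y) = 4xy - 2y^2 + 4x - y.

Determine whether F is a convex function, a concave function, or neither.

F is quadratic, so its Hessian is the constant matrix H = [[0, 4], [4, -4]].
det(H) = -16, tr(H) = -4.
det(H) < 0, so H is indefinite: neither convex nor concave.

neither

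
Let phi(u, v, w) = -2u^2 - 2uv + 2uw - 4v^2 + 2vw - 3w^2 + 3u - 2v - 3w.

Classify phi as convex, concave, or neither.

concave

phi is quadratic, so its Hessian is the constant matrix H = [[-4, -2, 2], [-2, -8, 2], [2, 2, -6]].
Leading principal minors: -4, 28, -136.
Signs alternate −, +, − ⇒ H ≺ 0 ⇒ concave.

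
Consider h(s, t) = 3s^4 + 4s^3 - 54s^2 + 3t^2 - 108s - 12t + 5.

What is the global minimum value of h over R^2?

h(s,t) separates as P(s) + Q(t) + 5, so its minimum is min P + min Q + 5.
P'(s) = 12(s - 3)(s + 1)(s + 3) vanishes at s ∈ {-3, -1, 3}; Q'(t) = 6(t - 2) vanishes at t ∈ {2}.
Local minima of P (where P''>0): P(-3)=-27, P(3)=-459. Local minima of Q: Q(2)=-12.
So the global minimum of h is P(3) + Q(2) + 5 = -459 − 12 + 5 = -466, attained at (3, 2).

-466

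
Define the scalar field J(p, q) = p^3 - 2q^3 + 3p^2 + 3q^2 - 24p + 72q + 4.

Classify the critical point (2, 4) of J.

The mixed partial ∂²J/∂p∂q is 0, so the Hessian at any point is diag(J_pp, J_qq) = diag(6(p + 1), 6(-2q + 1)).
At (2, 4): H = diag(18, -42).
The eigenvalues have opposite signs, so H is indefinite: a saddle point.

saddle point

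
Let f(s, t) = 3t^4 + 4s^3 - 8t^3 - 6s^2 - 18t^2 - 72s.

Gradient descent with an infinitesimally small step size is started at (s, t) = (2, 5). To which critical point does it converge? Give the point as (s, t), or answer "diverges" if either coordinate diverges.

f is separable, so gradient descent decouples: s follows -∂f/∂s, t follows -∂f/∂t.
∂f/∂s = 12(s - 3)(s + 2); at s=2 this is -48, so s increases.
∂f/∂t = 12t(t - 3)(t + 1); at t=5 this is 720, so t decreases.
s converges to its nearest critical value 3 (a local min of the s-part); t converges to 3. The iterate converges to (3, 3).

(3, 3)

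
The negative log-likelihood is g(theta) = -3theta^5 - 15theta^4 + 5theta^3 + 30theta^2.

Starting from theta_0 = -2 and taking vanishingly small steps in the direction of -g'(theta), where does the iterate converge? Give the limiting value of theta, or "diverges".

-4

g'(theta) = -15theta(theta - 1)(theta + 1)(theta + 4), so g'(-2) = 180.
Gradient descent moves in the -g' direction, i.e. theta is decreasing.
The nearest critical point in that direction is theta = -4, where g'' = 900 > 0 (a local minimum). The iterate converges there.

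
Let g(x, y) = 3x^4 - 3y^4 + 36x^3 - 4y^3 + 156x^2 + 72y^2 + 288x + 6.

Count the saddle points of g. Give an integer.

5

g separates as a function of x plus a function of y, so ∇g=0 decouples.
∂g/∂x = 12(x + 2)(x + 3)(x + 4) = 0 at x ∈ {-4, -3, -2}; ∂g/∂y = -12y(y - 3)(y + 4) = 0 at y ∈ {-4, 0, 3}.
The Hessian is diagonal: diag(g_xx, g_yy). Second derivatives: g_xx(-4)=24, g_xx(-3)=-12, g_xx(-2)=24; g_yy(-4)=-336, g_yy(0)=144, g_yy(3)=-252.
Saddle points occur where the two diagonal entries have opposite signs: (-4, -4), (-4, 3), (-3, 0), (-2, -4), (-2, 3). Count: 5.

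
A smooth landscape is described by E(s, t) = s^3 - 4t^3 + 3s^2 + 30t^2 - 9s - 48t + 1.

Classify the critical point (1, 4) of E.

The mixed partial ∂²E/∂s∂t is 0, so the Hessian at any point is diag(E_ss, E_tt) = diag(6(s + 1), 12(-2t + 5)).
At (1, 4): H = diag(12, -36).
The eigenvalues have opposite signs, so H is indefinite: a saddle point.

saddle point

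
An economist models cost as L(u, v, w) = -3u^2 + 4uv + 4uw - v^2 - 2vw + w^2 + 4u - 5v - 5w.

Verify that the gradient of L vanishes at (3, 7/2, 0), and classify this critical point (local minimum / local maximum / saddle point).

saddle point

∇L = (-6u + 4v + 4w + 4, 4u - 2v - 2w - 5, 4u - 2v + 2w - 5); substituting (3, 7/2, 0) gives ∇L = (0, 0, 0), so (3, 7/2, 0) is indeed a critical point.
The Hessian is constant: H = [[-6, 4, 4], [4, -2, -2], [4, -2, 2]].
Leading principal minors: Δ₁ = -6, Δ₂ = -4, Δ₃ = -16.
The minors fit neither the all-positive nor the alternating-sign pattern, so H is indefinite: a saddle point.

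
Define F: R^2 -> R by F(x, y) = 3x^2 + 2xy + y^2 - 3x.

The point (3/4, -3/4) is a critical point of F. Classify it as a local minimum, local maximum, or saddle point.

local minimum

The Hessian of F is constant: H = [[6, 2], [2, 2]].
det(H) = 6·2 − 2² = 8.
det(H) > 0 and tr(H) = 8 > 0, so H is positive definite and the point is a local minimum.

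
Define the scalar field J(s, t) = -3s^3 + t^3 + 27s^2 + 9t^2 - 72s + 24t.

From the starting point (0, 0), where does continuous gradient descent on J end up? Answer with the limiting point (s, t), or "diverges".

J is separable, so gradient descent decouples: s follows -∂J/∂s, t follows -∂J/∂t.
∂J/∂s = -9(s - 4)(s - 2); at s=0 this is -72, so s increases.
∂J/∂t = 3(t + 2)(t + 4); at t=0 this is 24, so t decreases.
s converges to its nearest critical value 2 (a local min of the s-part); t converges to -2. The iterate converges to (2, -2).

(2, -2)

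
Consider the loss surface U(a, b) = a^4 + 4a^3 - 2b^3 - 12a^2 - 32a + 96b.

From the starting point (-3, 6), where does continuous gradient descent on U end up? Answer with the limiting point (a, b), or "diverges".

diverges

U is separable, so gradient descent decouples: a follows -∂U/∂a, b follows -∂U/∂b.
∂U/∂a = 4(a - 2)(a + 1)(a + 4); at a=-3 this is 40, so a decreases.
∂U/∂b = -6(b - 4)(b + 4); at b=6 this is -120, so b increases.
The b-coordinate has no critical point in that direction and runs off to infinity.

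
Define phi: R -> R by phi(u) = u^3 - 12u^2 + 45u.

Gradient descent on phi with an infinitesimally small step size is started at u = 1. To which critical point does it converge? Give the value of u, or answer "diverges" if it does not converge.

diverges

phi'(u) = 3(u - 5)(u - 3), so phi'(1) = 24.
Gradient descent moves in the -phi' direction, i.e. u is decreasing.
There is no critical point below u=1, and phi' keeps the same sign, so the iterate runs off to −∞.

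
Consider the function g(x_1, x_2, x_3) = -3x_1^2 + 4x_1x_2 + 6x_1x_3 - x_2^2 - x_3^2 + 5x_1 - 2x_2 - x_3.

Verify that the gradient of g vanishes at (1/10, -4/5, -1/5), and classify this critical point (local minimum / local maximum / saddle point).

∇g = (-6x_1 + 4x_2 + 6x_3 + 5, 4x_1 - 2x_2 - 2, 6x_1 - 2x_3 - 1); substituting (1/10, -4/5, -1/5) gives ∇g = (0, 0, 0), so (1/10, -4/5, -1/5) is indeed a critical point.
The Hessian is constant: H = [[-6, 4, 6], [4, -2, 0], [6, 0, -2]].
Leading principal minors: Δ₁ = -6, Δ₂ = -4, Δ₃ = 80.
The minors fit neither the all-positive nor the alternating-sign pattern, so H is indefinite: a saddle point.

saddle point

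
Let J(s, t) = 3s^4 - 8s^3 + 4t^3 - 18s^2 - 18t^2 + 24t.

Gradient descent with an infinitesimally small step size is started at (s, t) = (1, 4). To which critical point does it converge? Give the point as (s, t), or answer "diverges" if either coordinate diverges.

J is separable, so gradient descent decouples: s follows -∂J/∂s, t follows -∂J/∂t.
∂J/∂s = 12s(s - 3)(s + 1); at s=1 this is -48, so s increases.
∂J/∂t = 12(t - 2)(t - 1); at t=4 this is 72, so t decreases.
s converges to its nearest critical value 3 (a local min of the s-part); t converges to 2. The iterate converges to (3, 2).

(3, 2)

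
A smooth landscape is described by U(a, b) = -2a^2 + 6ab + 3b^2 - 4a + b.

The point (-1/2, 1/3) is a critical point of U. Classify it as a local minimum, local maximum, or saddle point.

saddle point

The Hessian of U is constant: H = [[-4, 6], [6, 6]].
det(H) = (-4)·6 − 6² = -60.
Since det(H) < 0, H is indefinite and the critical point is a saddle point.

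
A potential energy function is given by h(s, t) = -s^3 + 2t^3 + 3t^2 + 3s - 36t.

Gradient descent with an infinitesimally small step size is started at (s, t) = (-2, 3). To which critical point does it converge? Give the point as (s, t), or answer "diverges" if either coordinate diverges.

(-1, 2)

h is separable, so gradient descent decouples: s follows -∂h/∂s, t follows -∂h/∂t.
∂h/∂s = -3(s - 1)(s + 1); at s=-2 this is -9, so s increases.
∂h/∂t = 6(t - 2)(t + 3); at t=3 this is 36, so t decreases.
s converges to its nearest critical value -1 (a local min of the s-part); t converges to 2. The iterate converges to (-1, 2).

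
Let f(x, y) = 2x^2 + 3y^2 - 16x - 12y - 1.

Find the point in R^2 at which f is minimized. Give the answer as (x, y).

f(x,y) separates as P(x) + Q(y) − 1, so its minimum is min P + min Q − 1.
P'(x) = 4x - 16 vanishes at x ∈ {4}; Q'(y) = 6y - 12 vanishes at y ∈ {2}.
Local minima of P (where P''>0): P(4)=-32. Local minima of Q: Q(2)=-12.
So the global minimum of f is P(4) + Q(2) − 1 = -32 − 12 − 1 = -45, attained at (4, 2).

(4, 2)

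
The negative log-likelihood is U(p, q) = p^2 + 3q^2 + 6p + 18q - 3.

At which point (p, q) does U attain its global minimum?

U(p,q) separates as A(p) + B(q) − 3, so its minimum is min A + min B − 3.
A'(p) = 2p + 6 vanishes at p ∈ {-3}; B'(q) = 6q + 18 vanishes at q ∈ {-3}.
Local minima of A (where A''>0): A(-3)=-9. Local minima of B: B(-3)=-27.
So the global minimum of U is A(-3) + B(-3) − 3 = -9 − 27 − 3 = -39, attained at (-3, -3).

(-3, -3)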